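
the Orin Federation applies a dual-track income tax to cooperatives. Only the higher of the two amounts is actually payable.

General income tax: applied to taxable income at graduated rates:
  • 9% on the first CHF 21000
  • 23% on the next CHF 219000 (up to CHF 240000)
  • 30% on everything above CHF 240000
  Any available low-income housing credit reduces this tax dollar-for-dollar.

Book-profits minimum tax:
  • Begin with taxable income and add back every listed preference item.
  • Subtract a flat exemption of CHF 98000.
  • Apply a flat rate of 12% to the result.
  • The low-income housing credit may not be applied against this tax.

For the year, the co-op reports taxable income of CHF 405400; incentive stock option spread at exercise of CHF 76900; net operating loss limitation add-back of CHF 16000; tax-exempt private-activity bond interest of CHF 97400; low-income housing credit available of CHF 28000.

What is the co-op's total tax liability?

Book-profits minimum tax:
  Adjusted income: CHF 405400 + CHF 76900 + CHF 16000 + CHF 97400 = CHF 595700
  Less exemption CHF 98000 → base CHF 497700
  CHF 497700 × 12% = CHF 59724

General income tax:
  CHF 21000 × 9% = CHF 1890
  CHF 219000 × 23% = CHF 50370
  CHF 165400 × 30% = CHF 49620
  → CHF 101880
  Less low-income housing credit CHF 28000 → CHF 73880

CHF 73880 > CHF 59724, so the general income tax governs.

CHF 73880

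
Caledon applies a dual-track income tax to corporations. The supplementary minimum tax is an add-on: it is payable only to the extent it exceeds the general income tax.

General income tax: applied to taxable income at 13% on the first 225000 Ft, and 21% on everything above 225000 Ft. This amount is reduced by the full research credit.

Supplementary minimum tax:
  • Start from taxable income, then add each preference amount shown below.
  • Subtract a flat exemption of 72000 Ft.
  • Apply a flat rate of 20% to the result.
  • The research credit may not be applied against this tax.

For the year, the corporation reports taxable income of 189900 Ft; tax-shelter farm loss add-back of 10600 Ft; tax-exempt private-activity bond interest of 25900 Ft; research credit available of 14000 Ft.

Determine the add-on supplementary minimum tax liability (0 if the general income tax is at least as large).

Supplementary minimum tax:
  Adjusted income: 189900 Ft + 10600 Ft + 25900 Ft = 226400 Ft
  Less exemption 72000 Ft → base 154400 Ft
  154400 Ft × 20% = 30880 Ft

General income tax:
  189900 Ft × 13% = 24687 Ft
  Less research credit 14000 Ft → 10687 Ft

Excess of supplementary minimum tax over general income tax: 30880 Ft − 10687 Ft = 20193 Ft.

20193 Ft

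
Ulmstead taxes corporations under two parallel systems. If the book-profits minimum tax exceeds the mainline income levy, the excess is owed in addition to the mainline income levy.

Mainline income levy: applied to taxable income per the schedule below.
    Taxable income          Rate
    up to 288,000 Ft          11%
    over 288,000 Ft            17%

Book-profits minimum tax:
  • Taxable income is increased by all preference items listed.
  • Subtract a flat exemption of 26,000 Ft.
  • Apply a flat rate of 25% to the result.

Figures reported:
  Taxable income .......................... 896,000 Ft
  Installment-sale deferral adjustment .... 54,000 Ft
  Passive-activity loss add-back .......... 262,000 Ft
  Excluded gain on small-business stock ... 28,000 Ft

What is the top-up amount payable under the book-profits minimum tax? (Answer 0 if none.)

168,460 Ft

Mainline income levy:
  288,000 Ft × 11% = 31,680 Ft
  608,000 Ft × 17% = 103,360 Ft
  → 135,040 Ft

Book-profits minimum tax:
  Adjusted income: 896,000 Ft + 54,000 Ft + 262,000 Ft + 28,000 Ft = 1,240,000 Ft
  Less exemption 26,000 Ft → base 1,214,000 Ft
  1,214,000 Ft × 25% = 303,500 Ft

Excess of book-profits minimum tax over mainline income levy: 303,500 Ft − 135,040 Ft = 168,460 Ft.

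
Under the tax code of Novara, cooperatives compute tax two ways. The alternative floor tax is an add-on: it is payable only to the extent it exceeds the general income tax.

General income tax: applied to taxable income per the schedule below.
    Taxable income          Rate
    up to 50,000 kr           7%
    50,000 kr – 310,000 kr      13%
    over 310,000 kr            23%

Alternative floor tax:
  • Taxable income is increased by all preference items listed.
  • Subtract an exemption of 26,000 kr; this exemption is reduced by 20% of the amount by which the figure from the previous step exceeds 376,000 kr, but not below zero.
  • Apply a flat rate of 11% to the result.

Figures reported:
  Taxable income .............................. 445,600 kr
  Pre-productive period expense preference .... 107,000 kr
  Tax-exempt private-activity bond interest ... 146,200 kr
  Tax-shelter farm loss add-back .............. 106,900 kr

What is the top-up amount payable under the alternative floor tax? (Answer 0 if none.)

General income tax:
  50,000 kr × 7% = 3,500 kr
  260,000 kr × 13% = 33,800 kr
  135,600 kr × 23% = 31,188 kr
  → 68,488 kr

Alternative floor tax:
  Adjusted income: 445,600 kr + 107,000 kr + 146,200 kr + 106,900 kr = 805,700 kr
  Exemption: 20% × (805,700 kr − 376,000 kr) = 85,940 kr ≥ 26,000 kr, so the exemption is fully phased out
  Base: 805,700 kr − 0 kr = 805,700 kr
  805,700 kr × 11% = 88,627 kr

Excess of alternative floor tax over general income tax: 88,627 kr − 68,488 kr = 20,139 kr.

20,139 kr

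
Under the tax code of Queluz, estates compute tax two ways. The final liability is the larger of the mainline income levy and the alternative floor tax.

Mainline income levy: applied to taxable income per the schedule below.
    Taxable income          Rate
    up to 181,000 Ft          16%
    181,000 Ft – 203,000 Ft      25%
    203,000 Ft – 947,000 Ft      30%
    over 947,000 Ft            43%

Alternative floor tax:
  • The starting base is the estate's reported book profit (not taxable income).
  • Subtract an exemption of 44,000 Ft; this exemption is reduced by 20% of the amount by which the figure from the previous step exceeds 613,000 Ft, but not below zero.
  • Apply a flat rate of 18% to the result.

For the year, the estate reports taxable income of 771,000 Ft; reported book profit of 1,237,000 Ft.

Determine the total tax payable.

Mainline income levy:
  181,000 Ft × 16% = 28,960 Ft
  22,000 Ft × 25% = 5,500 Ft
  568,000 Ft × 30% = 170,400 Ft
  → 204,860 Ft

Alternative floor tax:
  Base (reported book profit): 1,237,000 Ft
  Exemption: 20% × (1,237,000 Ft − 613,000 Ft) = 124,800 Ft ≥ 44,000 Ft, so the exemption is fully phased out
  Base: 1,237,000 Ft − 0 Ft = 1,237,000 Ft
  1,237,000 Ft × 18% = 222,660 Ft

222,660 Ft > 204,860 Ft, so the alternative floor tax is the binding amount.

222,660 Ft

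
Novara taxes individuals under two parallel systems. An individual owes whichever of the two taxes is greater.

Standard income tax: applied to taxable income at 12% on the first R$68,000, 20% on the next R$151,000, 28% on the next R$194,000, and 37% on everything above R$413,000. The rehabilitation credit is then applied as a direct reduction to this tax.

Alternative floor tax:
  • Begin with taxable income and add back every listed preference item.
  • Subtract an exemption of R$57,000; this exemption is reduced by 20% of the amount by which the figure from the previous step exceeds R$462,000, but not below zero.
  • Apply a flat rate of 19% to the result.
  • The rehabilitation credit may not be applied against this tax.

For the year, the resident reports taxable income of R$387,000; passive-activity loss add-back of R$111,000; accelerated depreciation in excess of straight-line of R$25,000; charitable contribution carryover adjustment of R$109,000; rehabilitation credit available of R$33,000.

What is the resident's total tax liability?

Standard income tax:
  R$68,000 × 12% = R$8,160
  R$151,000 × 20% = R$30,200
  R$168,000 × 28% = R$47,040
  → R$85,400
  Less rehabilitation credit R$33,000 → R$52,400

Alternative floor tax:
  Adjusted income: R$387,000 + R$111,000 + R$25,000 + R$109,000 = R$632,000
  Exemption: R$57,000 − 20% × (R$632,000 − R$462,000) = R$57,000 − R$34,000 = R$23,000
  Base: R$632,000 − R$23,000 = R$609,000
  R$609,000 × 19% = R$115,710

R$115,710 > R$52,400, so the alternative floor tax is the binding amount.

R$115,710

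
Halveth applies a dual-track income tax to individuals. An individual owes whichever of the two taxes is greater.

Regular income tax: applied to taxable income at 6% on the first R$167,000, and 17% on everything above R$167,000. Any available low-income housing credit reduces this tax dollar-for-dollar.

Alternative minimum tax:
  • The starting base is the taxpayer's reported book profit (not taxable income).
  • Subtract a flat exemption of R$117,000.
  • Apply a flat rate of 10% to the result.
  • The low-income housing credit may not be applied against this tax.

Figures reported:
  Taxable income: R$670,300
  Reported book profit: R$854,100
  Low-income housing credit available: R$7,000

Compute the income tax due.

Alternative minimum tax:
  Base (reported book profit): R$854,100
  Less exemption R$117,000 → base R$737,100
  R$737,100 × 10% = R$73,710

Regular income tax:
  R$167,000 × 6% = R$10,020
  R$503,300 × 17% = R$85,561
  → R$95,581
  Less low-income housing credit R$7,000 → R$88,581

R$88,581 > R$73,710, so the regular income tax governs.

R$88,581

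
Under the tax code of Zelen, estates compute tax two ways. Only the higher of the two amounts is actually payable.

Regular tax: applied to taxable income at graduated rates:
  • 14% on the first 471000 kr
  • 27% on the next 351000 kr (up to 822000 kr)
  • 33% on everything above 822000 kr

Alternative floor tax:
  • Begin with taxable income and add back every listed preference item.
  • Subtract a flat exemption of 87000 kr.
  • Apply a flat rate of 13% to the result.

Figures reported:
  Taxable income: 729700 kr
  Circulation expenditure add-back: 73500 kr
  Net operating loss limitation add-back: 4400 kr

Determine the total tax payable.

135789 kr

Alternative floor tax:
  Adjusted income: 729700 kr + 73500 kr + 4400 kr = 807600 kr
  Less exemption 87000 kr → base 720600 kr
  720600 kr × 13% = 93678 kr

Regular tax:
  471000 kr × 14% = 65940 kr
  258700 kr × 27% = 69849 kr
  → 135789 kr

135789 kr > 93678 kr, so the regular tax governs.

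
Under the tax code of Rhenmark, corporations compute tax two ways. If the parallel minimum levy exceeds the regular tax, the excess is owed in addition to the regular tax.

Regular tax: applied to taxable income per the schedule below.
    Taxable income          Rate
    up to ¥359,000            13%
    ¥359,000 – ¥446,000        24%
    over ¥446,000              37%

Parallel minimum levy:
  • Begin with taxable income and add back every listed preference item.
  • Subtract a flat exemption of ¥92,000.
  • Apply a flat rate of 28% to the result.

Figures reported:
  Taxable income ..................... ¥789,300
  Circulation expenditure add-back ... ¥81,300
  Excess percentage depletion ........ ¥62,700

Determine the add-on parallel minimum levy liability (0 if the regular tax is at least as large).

Regular tax:
  ¥359,000 × 13% = ¥46,670
  ¥87,000 × 24% = ¥20,880
  ¥343,300 × 37% = ¥127,021
  → ¥194,571

Parallel minimum levy:
  Adjusted income: ¥789,300 + ¥81,300 + ¥62,700 = ¥933,300
  Less exemption ¥92,000 → base ¥841,300
  ¥841,300 × 28% = ¥235,564

Excess of parallel minimum levy over regular tax: ¥235,564 − ¥194,571 = ¥40,993.

¥40,993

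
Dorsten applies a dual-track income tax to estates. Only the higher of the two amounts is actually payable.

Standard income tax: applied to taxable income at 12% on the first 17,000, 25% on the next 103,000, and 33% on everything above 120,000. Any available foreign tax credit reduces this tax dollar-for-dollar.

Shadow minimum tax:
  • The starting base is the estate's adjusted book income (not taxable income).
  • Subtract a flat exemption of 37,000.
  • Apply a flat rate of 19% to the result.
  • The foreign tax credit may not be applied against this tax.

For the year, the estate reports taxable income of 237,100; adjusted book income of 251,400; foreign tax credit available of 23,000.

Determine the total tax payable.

Shadow minimum tax:
  Base (adjusted book income): 251,400
  Less exemption 37,000 → base 214,400
  214,400 × 19% = 40,736

Standard income tax:
  17,000 × 12% = 2,040
  103,000 × 25% = 25,750
  117,100 × 33% = 38,643
  → 66,433
  Less foreign tax credit 23,000 → 43,433

43,433 > 40,736, so the standard income tax governs.

43,433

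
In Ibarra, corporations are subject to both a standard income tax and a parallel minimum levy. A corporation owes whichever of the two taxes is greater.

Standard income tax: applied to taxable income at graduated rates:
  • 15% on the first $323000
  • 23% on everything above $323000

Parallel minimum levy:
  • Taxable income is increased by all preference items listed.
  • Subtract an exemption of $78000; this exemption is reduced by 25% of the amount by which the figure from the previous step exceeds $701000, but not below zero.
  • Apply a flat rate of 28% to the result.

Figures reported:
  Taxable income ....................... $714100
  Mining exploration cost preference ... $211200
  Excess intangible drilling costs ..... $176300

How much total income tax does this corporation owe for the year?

$308448

Parallel minimum levy:
  Adjusted income: $714100 + $211200 + $176300 = $1101600
  Exemption: 25% × ($1101600 − $701000) = $100150 ≥ $78000, so the exemption is fully phased out
  Base: $1101600 − $0 = $1101600
  $1101600 × 28% = $308448

Standard income tax:
  $323000 × 15% = $48450
  $391100 × 23% = $89953
  → $138403

$308448 > $138403, so the parallel minimum levy is the binding amount.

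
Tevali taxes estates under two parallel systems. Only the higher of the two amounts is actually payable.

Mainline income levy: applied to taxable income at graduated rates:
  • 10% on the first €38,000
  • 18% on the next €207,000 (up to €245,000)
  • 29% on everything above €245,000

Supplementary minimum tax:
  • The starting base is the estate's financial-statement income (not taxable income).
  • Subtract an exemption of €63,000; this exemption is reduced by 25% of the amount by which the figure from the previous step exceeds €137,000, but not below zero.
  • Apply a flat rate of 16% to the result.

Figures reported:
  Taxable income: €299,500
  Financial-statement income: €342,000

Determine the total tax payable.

€56,865

Supplementary minimum tax:
  Base (financial-statement income): €342,000
  Exemption: €63,000 − 25% × (€342,000 − €137,000) = €63,000 − €51,250 = €11,750
  Base: €342,000 − €11,750 = €330,250
  €330,250 × 16% = €52,840

Mainline income levy:
  €38,000 × 10% = €3,800
  €207,000 × 18% = €37,260
  €54,500 × 29% = €15,805
  → €56,865

€56,865 > €52,840, so the mainline income levy governs.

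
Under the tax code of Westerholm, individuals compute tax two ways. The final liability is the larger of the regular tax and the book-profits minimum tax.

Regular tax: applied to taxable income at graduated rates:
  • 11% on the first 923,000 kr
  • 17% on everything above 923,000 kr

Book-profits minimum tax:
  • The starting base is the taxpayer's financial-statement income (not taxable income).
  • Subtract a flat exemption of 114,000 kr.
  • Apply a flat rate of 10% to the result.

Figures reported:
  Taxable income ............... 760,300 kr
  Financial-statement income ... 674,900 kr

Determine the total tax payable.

Book-profits minimum tax:
  Base (financial-statement income): 674,900 kr
  Less exemption 114,000 kr → base 560,900 kr
  560,900 kr × 10% = 56,090 kr

Regular tax:
  760,300 kr × 11% = 83,633 kr

83,633 kr > 56,090 kr, so the regular tax governs.

83,633 kr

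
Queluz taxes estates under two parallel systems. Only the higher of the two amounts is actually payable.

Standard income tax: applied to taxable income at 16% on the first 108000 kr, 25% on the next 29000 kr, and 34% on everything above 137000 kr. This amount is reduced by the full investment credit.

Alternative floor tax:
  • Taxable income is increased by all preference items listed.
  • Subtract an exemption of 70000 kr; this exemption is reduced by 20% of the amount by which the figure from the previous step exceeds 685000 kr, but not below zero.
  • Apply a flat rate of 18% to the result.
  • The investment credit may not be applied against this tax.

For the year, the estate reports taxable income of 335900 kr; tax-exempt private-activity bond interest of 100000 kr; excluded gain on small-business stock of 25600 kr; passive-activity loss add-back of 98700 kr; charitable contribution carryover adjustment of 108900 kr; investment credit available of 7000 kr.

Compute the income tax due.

107838 kr

Alternative floor tax:
  Adjusted income: 335900 kr + 100000 kr + 25600 kr + 98700 kr + 108900 kr = 669100 kr
  Exemption: 669100 kr ≤ 685000 kr, so full 70000 kr applies
  Base: 669100 kr − 70000 kr = 599100 kr
  599100 kr × 18% = 107838 kr

Standard income tax:
  108000 kr × 16% = 17280 kr
  29000 kr × 25% = 7250 kr
  198900 kr × 34% = 67626 kr
  → 92156 kr
  Less investment credit 7000 kr → 85156 kr

107838 kr > 85156 kr, so the alternative floor tax is the binding amount.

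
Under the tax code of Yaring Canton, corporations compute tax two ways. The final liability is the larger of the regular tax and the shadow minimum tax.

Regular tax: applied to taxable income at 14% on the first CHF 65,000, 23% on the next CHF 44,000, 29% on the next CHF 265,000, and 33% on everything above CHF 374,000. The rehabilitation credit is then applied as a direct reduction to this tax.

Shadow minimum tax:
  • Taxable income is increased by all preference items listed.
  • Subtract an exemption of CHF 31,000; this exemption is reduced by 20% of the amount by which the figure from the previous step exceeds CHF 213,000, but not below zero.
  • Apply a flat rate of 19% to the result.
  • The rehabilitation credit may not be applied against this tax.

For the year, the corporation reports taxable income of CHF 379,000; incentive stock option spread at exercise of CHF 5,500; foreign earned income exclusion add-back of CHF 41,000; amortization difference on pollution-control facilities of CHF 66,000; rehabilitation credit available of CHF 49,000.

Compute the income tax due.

Regular tax:
  CHF 65,000 × 14% = CHF 9,100
  CHF 44,000 × 23% = CHF 10,120
  CHF 265,000 × 29% = CHF 76,850
  CHF 5,000 × 33% = CHF 1,650
  → CHF 97,720
  Less rehabilitation credit CHF 49,000 → CHF 48,720

Shadow minimum tax:
  Adjusted income: CHF 379,000 + CHF 5,500 + CHF 41,000 + CHF 66,000 = CHF 491,500
  Exemption: 20% × (CHF 491,500 − CHF 213,000) = CHF 55,700 ≥ CHF 31,000, so the exemption is fully phased out
  Base: CHF 491,500 − CHF 0 = CHF 491,500
  CHF 491,500 × 19% = CHF 93,385

CHF 93,385 > CHF 48,720, so the shadow minimum tax is the binding amount.

CHF 93,385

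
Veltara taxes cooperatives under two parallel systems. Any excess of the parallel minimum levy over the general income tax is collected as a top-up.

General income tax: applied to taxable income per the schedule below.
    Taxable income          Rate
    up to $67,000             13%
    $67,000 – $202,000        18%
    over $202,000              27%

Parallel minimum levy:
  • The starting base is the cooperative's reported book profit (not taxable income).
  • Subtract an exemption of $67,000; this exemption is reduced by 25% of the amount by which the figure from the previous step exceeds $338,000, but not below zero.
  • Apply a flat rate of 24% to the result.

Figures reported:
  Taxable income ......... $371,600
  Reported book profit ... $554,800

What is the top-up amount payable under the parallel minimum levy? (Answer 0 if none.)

$51,278

General income tax:
  $67,000 × 13% = $8,710
  $135,000 × 18% = $24,300
  $169,600 × 27% = $45,792
  → $78,802

Parallel minimum levy:
  Base (reported book profit): $554,800
  Exemption: $67,000 − 25% × ($554,800 − $338,000) = $67,000 − $54,200 = $12,800
  Base: $554,800 − $12,800 = $542,000
  $542,000 × 24% = $130,080

Excess of parallel minimum levy over general income tax: $130,080 − $78,802 = $51,278.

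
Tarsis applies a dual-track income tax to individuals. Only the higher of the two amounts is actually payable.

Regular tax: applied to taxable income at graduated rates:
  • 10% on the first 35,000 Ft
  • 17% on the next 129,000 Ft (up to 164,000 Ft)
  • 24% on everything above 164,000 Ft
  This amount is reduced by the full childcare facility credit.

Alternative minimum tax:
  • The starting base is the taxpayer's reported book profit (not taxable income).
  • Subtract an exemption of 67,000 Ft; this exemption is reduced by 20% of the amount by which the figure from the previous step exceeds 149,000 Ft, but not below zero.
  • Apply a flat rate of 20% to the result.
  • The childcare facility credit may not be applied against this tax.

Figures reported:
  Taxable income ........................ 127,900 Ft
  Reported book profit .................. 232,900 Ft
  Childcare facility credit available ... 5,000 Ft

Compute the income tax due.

Alternative minimum tax:
  Base (reported book profit): 232,900 Ft
  Exemption: 67,000 Ft − 20% × (232,900 Ft − 149,000 Ft) = 67,000 Ft − 16,780 Ft = 50,220 Ft
  Base: 232,900 Ft − 50,220 Ft = 182,680 Ft
  182,680 Ft × 20% = 36,536 Ft

Regular tax:
  35,000 Ft × 10% = 3,500 Ft
  92,900 Ft × 17% = 15,793 Ft
  → 19,293 Ft
  Less childcare facility credit 5,000 Ft → 14,293 Ft

36,536 Ft > 14,293 Ft, so the alternative minimum tax is the binding amount.

36,536 Ft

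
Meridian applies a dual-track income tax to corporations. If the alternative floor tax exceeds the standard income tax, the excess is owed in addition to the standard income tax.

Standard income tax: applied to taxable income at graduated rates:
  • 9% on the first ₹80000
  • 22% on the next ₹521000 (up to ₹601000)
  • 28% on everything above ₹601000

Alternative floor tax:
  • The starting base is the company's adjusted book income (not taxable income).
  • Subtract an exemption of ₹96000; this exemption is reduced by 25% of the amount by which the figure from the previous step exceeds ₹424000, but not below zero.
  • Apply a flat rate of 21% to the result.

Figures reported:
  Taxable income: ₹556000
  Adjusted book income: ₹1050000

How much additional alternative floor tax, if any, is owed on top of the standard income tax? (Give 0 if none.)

Alternative floor tax:
  Base (adjusted book income): ₹1050000
  Exemption: 25% × (₹1050000 − ₹424000) = ₹156500 ≥ ₹96000, so the exemption is fully phased out
  Base: ₹1050000 − ₹0 = ₹1050000
  ₹1050000 × 21% = ₹220500

Standard income tax:
  ₹80000 × 9% = ₹7200
  ₹476000 × 22% = ₹104720
  → ₹111920

Excess of alternative floor tax over standard income tax: ₹220500 − ₹111920 = ₹108580.

₹108580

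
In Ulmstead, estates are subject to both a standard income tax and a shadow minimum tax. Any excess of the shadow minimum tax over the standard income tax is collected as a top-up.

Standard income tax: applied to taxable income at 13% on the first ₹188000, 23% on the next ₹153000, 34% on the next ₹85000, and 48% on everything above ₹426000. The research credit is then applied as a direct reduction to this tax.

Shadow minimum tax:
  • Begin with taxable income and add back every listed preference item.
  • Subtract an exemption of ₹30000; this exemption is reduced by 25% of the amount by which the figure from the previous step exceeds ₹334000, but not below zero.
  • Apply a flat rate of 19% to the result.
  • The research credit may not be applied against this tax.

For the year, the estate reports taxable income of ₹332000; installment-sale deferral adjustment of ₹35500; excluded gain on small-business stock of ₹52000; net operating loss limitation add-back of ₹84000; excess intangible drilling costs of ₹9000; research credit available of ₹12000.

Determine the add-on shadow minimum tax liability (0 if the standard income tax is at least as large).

Shadow minimum tax:
  Adjusted income: ₹332000 + ₹35500 + ₹52000 + ₹84000 + ₹9000 = ₹512500
  Exemption: 25% × (₹512500 − ₹334000) = ₹44625 ≥ ₹30000, so the exemption is fully phased out
  Base: ₹512500 − ₹0 = ₹512500
  ₹512500 × 19% = ₹97375

Standard income tax:
  ₹188000 × 13% = ₹24440
  ₹144000 × 23% = ₹33120
  → ₹57560
  Less research credit ₹12000 → ₹45560

Excess of shadow minimum tax over standard income tax: ₹97375 − ₹45560 = ₹51815.

₹51815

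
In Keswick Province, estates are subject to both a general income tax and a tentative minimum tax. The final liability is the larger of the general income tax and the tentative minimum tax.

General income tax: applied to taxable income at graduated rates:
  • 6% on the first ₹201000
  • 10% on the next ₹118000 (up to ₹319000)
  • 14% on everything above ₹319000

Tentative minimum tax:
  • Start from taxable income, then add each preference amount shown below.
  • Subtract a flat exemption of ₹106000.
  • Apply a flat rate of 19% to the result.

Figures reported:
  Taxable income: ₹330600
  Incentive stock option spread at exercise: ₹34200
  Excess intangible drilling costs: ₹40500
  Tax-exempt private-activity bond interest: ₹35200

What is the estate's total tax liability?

₹63555

General income tax:
  ₹201000 × 6% = ₹12060
  ₹118000 × 10% = ₹11800
  ₹11600 × 14% = ₹1624
  → ₹25484

Tentative minimum tax:
  Adjusted income: ₹330600 + ₹34200 + ₹40500 + ₹35200 = ₹440500
  Less exemption ₹106000 → base ₹334500
  ₹334500 × 19% = ₹63555

₹63555 > ₹25484, so the tentative minimum tax is the binding amount.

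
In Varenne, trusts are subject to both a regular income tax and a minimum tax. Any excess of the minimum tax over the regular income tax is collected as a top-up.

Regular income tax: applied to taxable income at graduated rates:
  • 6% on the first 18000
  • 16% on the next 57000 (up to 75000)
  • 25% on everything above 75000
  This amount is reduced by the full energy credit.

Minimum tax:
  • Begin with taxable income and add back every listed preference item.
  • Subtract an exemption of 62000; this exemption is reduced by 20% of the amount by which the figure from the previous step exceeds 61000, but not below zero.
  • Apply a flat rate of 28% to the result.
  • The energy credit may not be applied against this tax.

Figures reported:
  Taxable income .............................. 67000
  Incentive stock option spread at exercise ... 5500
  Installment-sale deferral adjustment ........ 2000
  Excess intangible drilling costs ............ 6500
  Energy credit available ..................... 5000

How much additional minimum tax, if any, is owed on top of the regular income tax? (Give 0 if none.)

Minimum tax:
  Adjusted income: 67000 + 5500 + 2000 + 6500 = 81000
  Exemption: 62000 − 20% × (81000 − 61000) = 62000 − 4000 = 58000
  Base: 81000 − 58000 = 23000
  23000 × 28% = 6440

Regular income tax:
  18000 × 6% = 1080
  49000 × 16% = 7840
  → 8920
  Less energy credit 5000 → 3920

Excess of minimum tax over regular income tax: 6440 − 3920 = 2520.

2520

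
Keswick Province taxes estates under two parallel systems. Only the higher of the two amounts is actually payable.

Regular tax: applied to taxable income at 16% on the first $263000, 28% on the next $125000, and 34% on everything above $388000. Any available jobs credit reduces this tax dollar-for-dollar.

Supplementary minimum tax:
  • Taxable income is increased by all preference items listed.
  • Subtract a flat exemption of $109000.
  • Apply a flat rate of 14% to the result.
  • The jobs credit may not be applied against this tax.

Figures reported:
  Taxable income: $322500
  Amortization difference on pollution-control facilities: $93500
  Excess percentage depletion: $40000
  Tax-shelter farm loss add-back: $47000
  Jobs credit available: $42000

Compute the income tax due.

$55160

Supplementary minimum tax:
  Adjusted income: $322500 + $93500 + $40000 + $47000 = $503000
  Less exemption $109000 → base $394000
  $394000 × 14% = $55160

Regular tax:
  $263000 × 16% = $42080
  $59500 × 28% = $16660
  → $58740
  Less jobs credit $42000 → $16740

$55160 > $16740, so the supplementary minimum tax is the binding amount.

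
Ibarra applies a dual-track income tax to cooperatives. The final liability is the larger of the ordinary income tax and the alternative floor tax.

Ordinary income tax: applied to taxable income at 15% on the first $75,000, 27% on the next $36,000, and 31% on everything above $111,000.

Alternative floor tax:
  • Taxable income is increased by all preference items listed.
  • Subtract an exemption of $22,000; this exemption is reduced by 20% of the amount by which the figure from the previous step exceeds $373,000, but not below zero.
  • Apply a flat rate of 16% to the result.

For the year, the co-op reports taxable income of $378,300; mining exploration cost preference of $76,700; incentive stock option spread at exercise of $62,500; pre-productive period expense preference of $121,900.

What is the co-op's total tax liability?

$103,833

Alternative floor tax:
  Adjusted income: $378,300 + $76,700 + $62,500 + $121,900 = $639,400
  Exemption: 20% × ($639,400 − $373,000) = $53,280 ≥ $22,000, so the exemption is fully phased out
  Base: $639,400 − $0 = $639,400
  $639,400 × 16% = $102,304

Ordinary income tax:
  $75,000 × 15% = $11,250
  $36,000 × 27% = $9,720
  $267,300 × 31% = $82,863
  → $103,833

$103,833 > $102,304, so the ordinary income tax governs.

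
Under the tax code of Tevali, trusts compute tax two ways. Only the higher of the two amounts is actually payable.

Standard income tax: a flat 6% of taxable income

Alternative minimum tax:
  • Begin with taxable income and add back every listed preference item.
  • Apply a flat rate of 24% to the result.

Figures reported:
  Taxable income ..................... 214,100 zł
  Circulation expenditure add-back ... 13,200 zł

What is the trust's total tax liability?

Standard income tax:
  214,100 zł × 6% = 12,846 zł

Alternative minimum tax:
  Adjusted income: 214,100 zł + 13,200 zł = 227,300 zł
  227,300 zł × 24% = 54,552 zł

54,552 zł > 12,846 zł, so the alternative minimum tax is the binding amount.

54,552 zł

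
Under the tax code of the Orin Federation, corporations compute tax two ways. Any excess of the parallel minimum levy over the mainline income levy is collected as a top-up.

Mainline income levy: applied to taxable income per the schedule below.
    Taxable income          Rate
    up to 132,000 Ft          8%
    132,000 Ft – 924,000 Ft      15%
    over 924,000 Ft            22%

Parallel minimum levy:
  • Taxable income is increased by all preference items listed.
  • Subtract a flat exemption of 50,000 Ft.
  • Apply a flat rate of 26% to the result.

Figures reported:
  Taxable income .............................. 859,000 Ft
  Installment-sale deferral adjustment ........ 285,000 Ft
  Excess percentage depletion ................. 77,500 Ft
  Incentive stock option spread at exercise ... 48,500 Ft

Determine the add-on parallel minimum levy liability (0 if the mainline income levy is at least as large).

Mainline income levy:
  132,000 Ft × 8% = 10,560 Ft
  727,000 Ft × 15% = 109,050 Ft
  → 119,610 Ft

Parallel minimum levy:
  Adjusted income: 859,000 Ft + 285,000 Ft + 77,500 Ft + 48,500 Ft = 1,270,000 Ft
  Less exemption 50,000 Ft → base 1,220,000 Ft
  1,220,000 Ft × 26% = 317,200 Ft

Excess of parallel minimum levy over mainline income levy: 317,200 Ft − 119,610 Ft = 197,590 Ft.

197,590 Ft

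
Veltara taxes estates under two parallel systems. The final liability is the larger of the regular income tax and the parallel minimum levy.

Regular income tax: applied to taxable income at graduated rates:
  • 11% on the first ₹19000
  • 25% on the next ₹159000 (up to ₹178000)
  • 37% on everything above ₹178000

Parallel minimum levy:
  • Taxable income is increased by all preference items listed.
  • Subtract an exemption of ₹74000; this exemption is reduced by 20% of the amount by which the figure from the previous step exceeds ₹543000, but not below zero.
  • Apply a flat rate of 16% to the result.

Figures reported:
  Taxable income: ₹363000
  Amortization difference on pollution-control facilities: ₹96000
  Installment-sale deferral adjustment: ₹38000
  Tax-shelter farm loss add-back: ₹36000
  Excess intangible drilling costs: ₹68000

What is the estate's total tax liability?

₹110290

Parallel minimum levy:
  Adjusted income: ₹363000 + ₹96000 + ₹38000 + ₹36000 + ₹68000 = ₹601000
  Exemption: ₹74000 − 20% × (₹601000 − ₹543000) = ₹74000 − ₹11600 = ₹62400
  Base: ₹601000 − ₹62400 = ₹538600
  ₹538600 × 16% = ₹86176

Regular income tax:
  ₹19000 × 11% = ₹2090
  ₹159000 × 25% = ₹39750
  ₹185000 × 37% = ₹68450
  → ₹110290

₹110290 > ₹86176, so the regular income tax governs.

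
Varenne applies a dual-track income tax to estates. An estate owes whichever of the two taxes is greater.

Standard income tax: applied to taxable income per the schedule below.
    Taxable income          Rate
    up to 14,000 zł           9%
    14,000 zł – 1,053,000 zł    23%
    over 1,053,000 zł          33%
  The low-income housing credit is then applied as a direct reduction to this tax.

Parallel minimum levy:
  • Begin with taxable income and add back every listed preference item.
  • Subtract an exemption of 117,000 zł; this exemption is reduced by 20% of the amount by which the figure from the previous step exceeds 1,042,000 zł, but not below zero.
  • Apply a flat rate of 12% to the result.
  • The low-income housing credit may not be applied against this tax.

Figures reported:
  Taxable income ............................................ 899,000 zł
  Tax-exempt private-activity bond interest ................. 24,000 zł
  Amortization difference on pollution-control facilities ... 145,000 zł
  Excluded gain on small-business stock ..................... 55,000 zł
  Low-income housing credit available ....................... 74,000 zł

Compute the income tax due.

Parallel minimum levy:
  Adjusted income: 899,000 zł + 24,000 zł + 145,000 zł + 55,000 zł = 1,123,000 zł
  Exemption: 117,000 zł − 20% × (1,123,000 zł − 1,042,000 zł) = 117,000 zł − 16,200 zł = 100,800 zł
  Base: 1,123,000 zł − 100,800 zł = 1,022,200 zł
  1,022,200 zł × 12% = 122,664 zł

Standard income tax:
  14,000 zł × 9% = 1,260 zł
  885,000 zł × 23% = 203,550 zł
  → 204,810 zł
  Less low-income housing credit 74,000 zł → 130,810 zł

130,810 zł > 122,664 zł, so the standard income tax governs.

130,810 zł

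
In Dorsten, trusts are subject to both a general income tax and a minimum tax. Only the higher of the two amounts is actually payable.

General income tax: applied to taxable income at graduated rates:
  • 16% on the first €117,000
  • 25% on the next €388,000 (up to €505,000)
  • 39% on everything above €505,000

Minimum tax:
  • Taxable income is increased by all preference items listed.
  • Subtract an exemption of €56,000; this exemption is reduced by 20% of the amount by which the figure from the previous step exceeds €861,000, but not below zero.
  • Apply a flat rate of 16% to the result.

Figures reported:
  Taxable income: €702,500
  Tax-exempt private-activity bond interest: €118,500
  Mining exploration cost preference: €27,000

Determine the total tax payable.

€192,745

General income tax:
  €117,000 × 16% = €18,720
  €388,000 × 25% = €97,000
  €197,500 × 39% = €77,025
  → €192,745

Minimum tax:
  Adjusted income: €702,500 + €118,500 + €27,000 = €848,000
  Exemption: €848,000 ≤ €861,000, so full €56,000 applies
  Base: €848,000 − €56,000 = €792,000
  €792,000 × 16% = €126,720

€192,745 > €126,720, so the general income tax governs.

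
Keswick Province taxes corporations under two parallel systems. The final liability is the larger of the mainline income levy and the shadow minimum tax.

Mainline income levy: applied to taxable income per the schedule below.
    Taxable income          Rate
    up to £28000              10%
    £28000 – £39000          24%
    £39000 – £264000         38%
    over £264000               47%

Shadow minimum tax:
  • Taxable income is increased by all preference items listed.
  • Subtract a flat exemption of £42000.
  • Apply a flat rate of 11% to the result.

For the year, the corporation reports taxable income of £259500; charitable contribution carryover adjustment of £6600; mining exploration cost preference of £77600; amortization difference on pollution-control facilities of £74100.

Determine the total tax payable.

Shadow minimum tax:
  Adjusted income: £259500 + £6600 + £77600 + £74100 = £417800
  Less exemption £42000 → base £375800
  £375800 × 11% = £41338

Mainline income levy:
  £28000 × 10% = £2800
  £11000 × 24% = £2640
  £220500 × 38% = £83790
  → £89230

£89230 > £41338, so the mainline income levy governs.

£89230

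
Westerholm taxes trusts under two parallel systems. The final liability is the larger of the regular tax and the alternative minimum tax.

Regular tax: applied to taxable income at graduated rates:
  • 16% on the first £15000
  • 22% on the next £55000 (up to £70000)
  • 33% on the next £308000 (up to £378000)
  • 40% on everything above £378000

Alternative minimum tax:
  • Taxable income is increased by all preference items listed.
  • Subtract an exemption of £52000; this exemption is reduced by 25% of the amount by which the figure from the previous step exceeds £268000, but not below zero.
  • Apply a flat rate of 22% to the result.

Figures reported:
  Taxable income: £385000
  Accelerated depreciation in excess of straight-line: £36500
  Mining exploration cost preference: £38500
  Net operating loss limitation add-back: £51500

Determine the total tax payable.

£118940

Alternative minimum tax:
  Adjusted income: £385000 + £36500 + £38500 + £51500 = £511500
  Exemption: 25% × (£511500 − £268000) = £60875 ≥ £52000, so the exemption is fully phased out
  Base: £511500 − £0 = £511500
  £511500 × 22% = £112530

Regular tax:
  £15000 × 16% = £2400
  £55000 × 22% = £12100
  £308000 × 33% = £101640
  £7000 × 40% = £2800
  → £118940

£118940 > £112530, so the regular tax governs.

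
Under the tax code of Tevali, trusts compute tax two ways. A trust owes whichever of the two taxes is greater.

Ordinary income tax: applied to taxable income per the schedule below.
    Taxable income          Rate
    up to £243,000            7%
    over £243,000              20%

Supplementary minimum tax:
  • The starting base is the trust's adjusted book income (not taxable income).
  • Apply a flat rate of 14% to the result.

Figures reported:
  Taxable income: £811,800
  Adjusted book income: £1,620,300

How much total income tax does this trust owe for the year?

Supplementary minimum tax:
  Base (adjusted book income): £1,620,300
  £1,620,300 × 14% = £226,842

Ordinary income tax:
  £243,000 × 7% = £17,010
  £568,800 × 20% = £113,760
  → £130,770

£226,842 > £130,770, so the supplementary minimum tax is the binding amount.

£226,842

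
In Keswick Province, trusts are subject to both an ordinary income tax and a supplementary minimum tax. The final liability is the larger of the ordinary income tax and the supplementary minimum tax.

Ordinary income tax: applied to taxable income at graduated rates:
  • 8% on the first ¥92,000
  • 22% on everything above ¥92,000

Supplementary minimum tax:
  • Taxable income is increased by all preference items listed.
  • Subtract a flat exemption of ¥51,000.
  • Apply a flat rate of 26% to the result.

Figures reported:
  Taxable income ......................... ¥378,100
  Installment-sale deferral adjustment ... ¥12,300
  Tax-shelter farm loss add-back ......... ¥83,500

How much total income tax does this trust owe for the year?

Supplementary minimum tax:
  Adjusted income: ¥378,100 + ¥12,300 + ¥83,500 = ¥473,900
  Less exemption ¥51,000 → base ¥422,900
  ¥422,900 × 26% = ¥109,954

Ordinary income tax:
  ¥92,000 × 8% = ¥7,360
  ¥286,100 × 22% = ¥62,942
  → ¥70,302

¥109,954 > ¥70,302, so the supplementary minimum tax is the binding amount.

¥109,954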